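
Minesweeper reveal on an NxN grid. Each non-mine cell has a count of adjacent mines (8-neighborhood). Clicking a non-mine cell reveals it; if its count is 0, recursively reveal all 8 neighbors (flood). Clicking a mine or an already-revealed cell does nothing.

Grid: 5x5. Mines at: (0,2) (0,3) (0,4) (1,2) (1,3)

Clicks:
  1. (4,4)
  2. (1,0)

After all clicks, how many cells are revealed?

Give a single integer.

Click 1 (4,4) count=0: revealed 19 new [(0,0) (0,1) (1,0) (1,1) (2,0) (2,1) (2,2) (2,3) (2,4) (3,0) (3,1) (3,2) (3,3) (3,4) (4,0) (4,1) (4,2) (4,3) (4,4)] -> total=19
Click 2 (1,0) count=0: revealed 0 new [(none)] -> total=19

Answer: 19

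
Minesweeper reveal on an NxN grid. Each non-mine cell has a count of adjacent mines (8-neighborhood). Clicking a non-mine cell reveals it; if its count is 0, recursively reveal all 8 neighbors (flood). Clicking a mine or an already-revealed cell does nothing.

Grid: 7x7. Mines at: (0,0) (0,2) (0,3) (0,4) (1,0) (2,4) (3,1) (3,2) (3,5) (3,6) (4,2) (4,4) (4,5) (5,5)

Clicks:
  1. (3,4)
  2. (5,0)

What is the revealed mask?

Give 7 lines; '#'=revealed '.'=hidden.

Answer: .......
.......
.......
....#..
##.....
#####..
#####..

Derivation:
Click 1 (3,4) count=4: revealed 1 new [(3,4)] -> total=1
Click 2 (5,0) count=0: revealed 12 new [(4,0) (4,1) (5,0) (5,1) (5,2) (5,3) (5,4) (6,0) (6,1) (6,2) (6,3) (6,4)] -> total=13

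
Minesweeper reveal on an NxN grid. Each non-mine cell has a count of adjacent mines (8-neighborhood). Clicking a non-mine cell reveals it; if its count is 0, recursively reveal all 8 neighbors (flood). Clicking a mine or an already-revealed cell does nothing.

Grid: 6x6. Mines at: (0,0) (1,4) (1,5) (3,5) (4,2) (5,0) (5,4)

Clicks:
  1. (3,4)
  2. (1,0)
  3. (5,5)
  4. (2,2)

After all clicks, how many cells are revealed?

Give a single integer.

Answer: 19

Derivation:
Click 1 (3,4) count=1: revealed 1 new [(3,4)] -> total=1
Click 2 (1,0) count=1: revealed 1 new [(1,0)] -> total=2
Click 3 (5,5) count=1: revealed 1 new [(5,5)] -> total=3
Click 4 (2,2) count=0: revealed 16 new [(0,1) (0,2) (0,3) (1,1) (1,2) (1,3) (2,0) (2,1) (2,2) (2,3) (3,0) (3,1) (3,2) (3,3) (4,0) (4,1)] -> total=19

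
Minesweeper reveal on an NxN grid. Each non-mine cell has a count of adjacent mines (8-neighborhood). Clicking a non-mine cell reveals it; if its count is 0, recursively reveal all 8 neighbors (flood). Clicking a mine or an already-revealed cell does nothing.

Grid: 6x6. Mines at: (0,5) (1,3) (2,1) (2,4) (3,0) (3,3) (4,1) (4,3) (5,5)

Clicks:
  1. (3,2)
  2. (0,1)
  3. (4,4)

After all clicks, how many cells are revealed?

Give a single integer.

Answer: 8

Derivation:
Click 1 (3,2) count=4: revealed 1 new [(3,2)] -> total=1
Click 2 (0,1) count=0: revealed 6 new [(0,0) (0,1) (0,2) (1,0) (1,1) (1,2)] -> total=7
Click 3 (4,4) count=3: revealed 1 new [(4,4)] -> total=8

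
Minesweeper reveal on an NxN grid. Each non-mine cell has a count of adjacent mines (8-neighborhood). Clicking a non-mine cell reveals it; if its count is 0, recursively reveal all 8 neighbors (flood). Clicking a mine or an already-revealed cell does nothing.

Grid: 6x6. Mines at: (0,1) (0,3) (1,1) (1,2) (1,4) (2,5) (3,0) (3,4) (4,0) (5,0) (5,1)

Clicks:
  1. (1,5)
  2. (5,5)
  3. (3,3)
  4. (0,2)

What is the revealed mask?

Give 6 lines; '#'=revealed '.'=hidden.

Click 1 (1,5) count=2: revealed 1 new [(1,5)] -> total=1
Click 2 (5,5) count=0: revealed 8 new [(4,2) (4,3) (4,4) (4,5) (5,2) (5,3) (5,4) (5,5)] -> total=9
Click 3 (3,3) count=1: revealed 1 new [(3,3)] -> total=10
Click 4 (0,2) count=4: revealed 1 new [(0,2)] -> total=11

Answer: ..#...
.....#
......
...#..
..####
..####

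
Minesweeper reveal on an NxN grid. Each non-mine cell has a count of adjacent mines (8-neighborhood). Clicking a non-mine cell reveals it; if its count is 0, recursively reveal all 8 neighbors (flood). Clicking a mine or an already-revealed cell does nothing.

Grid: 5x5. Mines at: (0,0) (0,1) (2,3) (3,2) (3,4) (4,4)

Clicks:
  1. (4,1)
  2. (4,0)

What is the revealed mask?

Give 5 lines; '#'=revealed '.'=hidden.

Click 1 (4,1) count=1: revealed 1 new [(4,1)] -> total=1
Click 2 (4,0) count=0: revealed 7 new [(1,0) (1,1) (2,0) (2,1) (3,0) (3,1) (4,0)] -> total=8

Answer: .....
##...
##...
##...
##...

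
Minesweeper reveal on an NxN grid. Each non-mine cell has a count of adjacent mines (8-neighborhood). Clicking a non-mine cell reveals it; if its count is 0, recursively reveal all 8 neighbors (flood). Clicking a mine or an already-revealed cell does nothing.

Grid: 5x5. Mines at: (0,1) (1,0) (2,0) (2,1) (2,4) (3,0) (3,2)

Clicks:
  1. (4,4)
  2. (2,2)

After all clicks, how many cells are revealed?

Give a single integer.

Answer: 5

Derivation:
Click 1 (4,4) count=0: revealed 4 new [(3,3) (3,4) (4,3) (4,4)] -> total=4
Click 2 (2,2) count=2: revealed 1 new [(2,2)] -> total=5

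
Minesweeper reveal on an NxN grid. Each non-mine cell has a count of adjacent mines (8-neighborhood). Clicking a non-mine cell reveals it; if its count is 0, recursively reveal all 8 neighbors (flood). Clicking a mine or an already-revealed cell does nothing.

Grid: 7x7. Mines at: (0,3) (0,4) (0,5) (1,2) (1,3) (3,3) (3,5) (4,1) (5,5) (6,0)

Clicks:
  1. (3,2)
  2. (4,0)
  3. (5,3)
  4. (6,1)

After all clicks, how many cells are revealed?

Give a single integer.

Answer: 13

Derivation:
Click 1 (3,2) count=2: revealed 1 new [(3,2)] -> total=1
Click 2 (4,0) count=1: revealed 1 new [(4,0)] -> total=2
Click 3 (5,3) count=0: revealed 11 new [(4,2) (4,3) (4,4) (5,1) (5,2) (5,3) (5,4) (6,1) (6,2) (6,3) (6,4)] -> total=13
Click 4 (6,1) count=1: revealed 0 new [(none)] -> total=13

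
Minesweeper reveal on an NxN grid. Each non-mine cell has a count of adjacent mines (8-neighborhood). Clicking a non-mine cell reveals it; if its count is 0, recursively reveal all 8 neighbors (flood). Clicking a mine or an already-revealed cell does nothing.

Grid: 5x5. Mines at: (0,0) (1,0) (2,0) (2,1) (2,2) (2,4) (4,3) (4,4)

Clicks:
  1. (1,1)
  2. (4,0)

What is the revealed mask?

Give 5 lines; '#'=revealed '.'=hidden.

Click 1 (1,1) count=5: revealed 1 new [(1,1)] -> total=1
Click 2 (4,0) count=0: revealed 6 new [(3,0) (3,1) (3,2) (4,0) (4,1) (4,2)] -> total=7

Answer: .....
.#...
.....
###..
###..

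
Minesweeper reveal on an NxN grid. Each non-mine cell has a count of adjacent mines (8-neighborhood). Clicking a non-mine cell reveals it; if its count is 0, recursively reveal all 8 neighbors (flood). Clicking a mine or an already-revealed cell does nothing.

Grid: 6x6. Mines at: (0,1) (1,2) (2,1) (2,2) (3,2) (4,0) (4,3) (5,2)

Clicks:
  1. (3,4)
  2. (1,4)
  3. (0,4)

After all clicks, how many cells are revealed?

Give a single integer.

Answer: 16

Derivation:
Click 1 (3,4) count=1: revealed 1 new [(3,4)] -> total=1
Click 2 (1,4) count=0: revealed 15 new [(0,3) (0,4) (0,5) (1,3) (1,4) (1,5) (2,3) (2,4) (2,5) (3,3) (3,5) (4,4) (4,5) (5,4) (5,5)] -> total=16
Click 3 (0,4) count=0: revealed 0 new [(none)] -> total=16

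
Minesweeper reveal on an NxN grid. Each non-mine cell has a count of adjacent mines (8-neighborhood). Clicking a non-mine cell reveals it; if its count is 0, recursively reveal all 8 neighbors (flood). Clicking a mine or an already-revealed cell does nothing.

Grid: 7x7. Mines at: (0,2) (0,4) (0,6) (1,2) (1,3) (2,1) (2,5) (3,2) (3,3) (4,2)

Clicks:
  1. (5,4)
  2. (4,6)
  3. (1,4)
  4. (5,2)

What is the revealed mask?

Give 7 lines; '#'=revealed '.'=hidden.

Answer: .......
....#..
.......
##..###
##.####
#######
#######

Derivation:
Click 1 (5,4) count=0: revealed 25 new [(3,0) (3,1) (3,4) (3,5) (3,6) (4,0) (4,1) (4,3) (4,4) (4,5) (4,6) (5,0) (5,1) (5,2) (5,3) (5,4) (5,5) (5,6) (6,0) (6,1) (6,2) (6,3) (6,4) (6,5) (6,6)] -> total=25
Click 2 (4,6) count=0: revealed 0 new [(none)] -> total=25
Click 3 (1,4) count=3: revealed 1 new [(1,4)] -> total=26
Click 4 (5,2) count=1: revealed 0 new [(none)] -> total=26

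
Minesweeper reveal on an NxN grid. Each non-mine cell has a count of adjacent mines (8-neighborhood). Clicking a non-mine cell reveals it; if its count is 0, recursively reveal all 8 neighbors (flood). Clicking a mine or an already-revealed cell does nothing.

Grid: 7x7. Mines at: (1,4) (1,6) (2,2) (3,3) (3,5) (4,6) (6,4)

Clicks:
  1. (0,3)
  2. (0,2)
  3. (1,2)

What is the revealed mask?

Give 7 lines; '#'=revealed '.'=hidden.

Answer: ####...
####...
##.....
###....
####...
####...
####...

Derivation:
Click 1 (0,3) count=1: revealed 1 new [(0,3)] -> total=1
Click 2 (0,2) count=0: revealed 24 new [(0,0) (0,1) (0,2) (1,0) (1,1) (1,2) (1,3) (2,0) (2,1) (3,0) (3,1) (3,2) (4,0) (4,1) (4,2) (4,3) (5,0) (5,1) (5,2) (5,3) (6,0) (6,1) (6,2) (6,3)] -> total=25
Click 3 (1,2) count=1: revealed 0 new [(none)] -> total=25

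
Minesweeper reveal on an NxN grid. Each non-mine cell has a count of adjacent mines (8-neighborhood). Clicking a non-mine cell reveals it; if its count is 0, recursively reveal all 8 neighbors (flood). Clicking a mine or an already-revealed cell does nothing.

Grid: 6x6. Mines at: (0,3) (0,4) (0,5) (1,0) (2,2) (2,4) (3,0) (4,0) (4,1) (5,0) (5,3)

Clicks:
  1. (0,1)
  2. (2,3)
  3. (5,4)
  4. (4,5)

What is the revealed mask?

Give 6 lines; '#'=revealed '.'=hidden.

Click 1 (0,1) count=1: revealed 1 new [(0,1)] -> total=1
Click 2 (2,3) count=2: revealed 1 new [(2,3)] -> total=2
Click 3 (5,4) count=1: revealed 1 new [(5,4)] -> total=3
Click 4 (4,5) count=0: revealed 5 new [(3,4) (3,5) (4,4) (4,5) (5,5)] -> total=8

Answer: .#....
......
...#..
....##
....##
....##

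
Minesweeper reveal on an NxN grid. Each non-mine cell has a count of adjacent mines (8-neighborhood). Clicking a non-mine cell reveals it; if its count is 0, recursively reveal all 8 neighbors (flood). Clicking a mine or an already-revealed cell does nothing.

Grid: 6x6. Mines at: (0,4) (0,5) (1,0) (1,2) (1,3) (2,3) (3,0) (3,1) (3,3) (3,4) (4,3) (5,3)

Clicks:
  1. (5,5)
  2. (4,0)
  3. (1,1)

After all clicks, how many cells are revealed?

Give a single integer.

Click 1 (5,5) count=0: revealed 4 new [(4,4) (4,5) (5,4) (5,5)] -> total=4
Click 2 (4,0) count=2: revealed 1 new [(4,0)] -> total=5
Click 3 (1,1) count=2: revealed 1 new [(1,1)] -> total=6

Answer: 6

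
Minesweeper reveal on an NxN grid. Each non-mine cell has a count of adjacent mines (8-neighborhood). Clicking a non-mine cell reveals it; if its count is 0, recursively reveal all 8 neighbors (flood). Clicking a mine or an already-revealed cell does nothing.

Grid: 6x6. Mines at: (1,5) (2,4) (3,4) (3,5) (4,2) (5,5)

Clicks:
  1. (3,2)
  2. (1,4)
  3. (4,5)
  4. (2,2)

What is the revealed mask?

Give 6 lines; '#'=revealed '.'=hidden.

Answer: #####.
#####.
####..
####..
##...#
##....

Derivation:
Click 1 (3,2) count=1: revealed 1 new [(3,2)] -> total=1
Click 2 (1,4) count=2: revealed 1 new [(1,4)] -> total=2
Click 3 (4,5) count=3: revealed 1 new [(4,5)] -> total=3
Click 4 (2,2) count=0: revealed 20 new [(0,0) (0,1) (0,2) (0,3) (0,4) (1,0) (1,1) (1,2) (1,3) (2,0) (2,1) (2,2) (2,3) (3,0) (3,1) (3,3) (4,0) (4,1) (5,0) (5,1)] -> total=23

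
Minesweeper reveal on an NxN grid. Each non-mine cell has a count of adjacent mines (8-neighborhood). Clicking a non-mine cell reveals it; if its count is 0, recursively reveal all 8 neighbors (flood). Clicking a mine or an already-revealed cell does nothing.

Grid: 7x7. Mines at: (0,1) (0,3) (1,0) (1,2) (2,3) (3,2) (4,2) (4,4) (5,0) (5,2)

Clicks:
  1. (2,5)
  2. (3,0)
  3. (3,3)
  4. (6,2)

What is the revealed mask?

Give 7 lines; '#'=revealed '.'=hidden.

Click 1 (2,5) count=0: revealed 22 new [(0,4) (0,5) (0,6) (1,4) (1,5) (1,6) (2,4) (2,5) (2,6) (3,4) (3,5) (3,6) (4,5) (4,6) (5,3) (5,4) (5,5) (5,6) (6,3) (6,4) (6,5) (6,6)] -> total=22
Click 2 (3,0) count=0: revealed 6 new [(2,0) (2,1) (3,0) (3,1) (4,0) (4,1)] -> total=28
Click 3 (3,3) count=4: revealed 1 new [(3,3)] -> total=29
Click 4 (6,2) count=1: revealed 1 new [(6,2)] -> total=30

Answer: ....###
....###
##..###
##.####
##...##
...####
..#####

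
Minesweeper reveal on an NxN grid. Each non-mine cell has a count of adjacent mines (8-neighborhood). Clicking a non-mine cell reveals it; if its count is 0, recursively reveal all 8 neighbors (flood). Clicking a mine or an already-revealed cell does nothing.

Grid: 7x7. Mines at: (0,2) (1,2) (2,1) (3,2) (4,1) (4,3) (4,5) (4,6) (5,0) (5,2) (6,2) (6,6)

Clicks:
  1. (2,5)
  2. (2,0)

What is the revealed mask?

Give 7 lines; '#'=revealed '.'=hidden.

Answer: ...####
...####
#..####
...####
.......
.......
.......

Derivation:
Click 1 (2,5) count=0: revealed 16 new [(0,3) (0,4) (0,5) (0,6) (1,3) (1,4) (1,5) (1,6) (2,3) (2,4) (2,5) (2,6) (3,3) (3,4) (3,5) (3,6)] -> total=16
Click 2 (2,0) count=1: revealed 1 new [(2,0)] -> total=17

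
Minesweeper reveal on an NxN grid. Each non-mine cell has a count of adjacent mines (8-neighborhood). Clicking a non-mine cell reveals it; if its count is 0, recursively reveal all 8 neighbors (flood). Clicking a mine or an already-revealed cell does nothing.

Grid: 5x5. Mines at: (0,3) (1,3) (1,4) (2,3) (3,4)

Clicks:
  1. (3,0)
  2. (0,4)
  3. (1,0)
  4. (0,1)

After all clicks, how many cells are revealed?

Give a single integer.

Click 1 (3,0) count=0: revealed 17 new [(0,0) (0,1) (0,2) (1,0) (1,1) (1,2) (2,0) (2,1) (2,2) (3,0) (3,1) (3,2) (3,3) (4,0) (4,1) (4,2) (4,3)] -> total=17
Click 2 (0,4) count=3: revealed 1 new [(0,4)] -> total=18
Click 3 (1,0) count=0: revealed 0 new [(none)] -> total=18
Click 4 (0,1) count=0: revealed 0 new [(none)] -> total=18

Answer: 18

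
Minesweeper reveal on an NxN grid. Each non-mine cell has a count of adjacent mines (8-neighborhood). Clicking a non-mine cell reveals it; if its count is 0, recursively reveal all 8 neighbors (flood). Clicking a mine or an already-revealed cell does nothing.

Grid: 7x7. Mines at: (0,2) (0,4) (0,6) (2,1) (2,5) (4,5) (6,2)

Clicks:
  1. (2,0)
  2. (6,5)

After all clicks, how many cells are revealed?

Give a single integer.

Click 1 (2,0) count=1: revealed 1 new [(2,0)] -> total=1
Click 2 (6,5) count=0: revealed 8 new [(5,3) (5,4) (5,5) (5,6) (6,3) (6,4) (6,5) (6,6)] -> total=9

Answer: 9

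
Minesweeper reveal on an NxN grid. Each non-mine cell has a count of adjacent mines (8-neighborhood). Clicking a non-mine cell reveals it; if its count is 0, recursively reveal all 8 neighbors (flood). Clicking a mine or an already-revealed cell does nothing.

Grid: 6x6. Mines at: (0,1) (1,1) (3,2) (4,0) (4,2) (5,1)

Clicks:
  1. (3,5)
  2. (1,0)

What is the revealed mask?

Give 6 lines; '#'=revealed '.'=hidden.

Answer: ..####
#.####
..####
...###
...###
...###

Derivation:
Click 1 (3,5) count=0: revealed 21 new [(0,2) (0,3) (0,4) (0,5) (1,2) (1,3) (1,4) (1,5) (2,2) (2,3) (2,4) (2,5) (3,3) (3,4) (3,5) (4,3) (4,4) (4,5) (5,3) (5,4) (5,5)] -> total=21
Click 2 (1,0) count=2: revealed 1 new [(1,0)] -> total=22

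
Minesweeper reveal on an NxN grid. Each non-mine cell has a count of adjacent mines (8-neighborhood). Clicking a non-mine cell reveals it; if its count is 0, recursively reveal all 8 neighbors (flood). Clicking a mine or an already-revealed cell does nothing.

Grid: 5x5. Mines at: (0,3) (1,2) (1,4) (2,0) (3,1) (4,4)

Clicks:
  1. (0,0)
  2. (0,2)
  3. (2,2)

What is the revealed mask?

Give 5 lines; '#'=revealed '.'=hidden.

Answer: ###..
##...
..#..
.....
.....

Derivation:
Click 1 (0,0) count=0: revealed 4 new [(0,0) (0,1) (1,0) (1,1)] -> total=4
Click 2 (0,2) count=2: revealed 1 new [(0,2)] -> total=5
Click 3 (2,2) count=2: revealed 1 new [(2,2)] -> total=6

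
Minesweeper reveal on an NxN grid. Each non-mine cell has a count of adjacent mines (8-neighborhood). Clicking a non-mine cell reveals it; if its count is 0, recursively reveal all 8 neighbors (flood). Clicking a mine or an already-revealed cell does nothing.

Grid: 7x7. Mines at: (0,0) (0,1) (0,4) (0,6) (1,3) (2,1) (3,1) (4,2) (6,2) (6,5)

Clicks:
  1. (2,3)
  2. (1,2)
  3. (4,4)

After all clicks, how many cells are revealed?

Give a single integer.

Answer: 20

Derivation:
Click 1 (2,3) count=1: revealed 1 new [(2,3)] -> total=1
Click 2 (1,2) count=3: revealed 1 new [(1,2)] -> total=2
Click 3 (4,4) count=0: revealed 18 new [(1,4) (1,5) (1,6) (2,4) (2,5) (2,6) (3,3) (3,4) (3,5) (3,6) (4,3) (4,4) (4,5) (4,6) (5,3) (5,4) (5,5) (5,6)] -> total=20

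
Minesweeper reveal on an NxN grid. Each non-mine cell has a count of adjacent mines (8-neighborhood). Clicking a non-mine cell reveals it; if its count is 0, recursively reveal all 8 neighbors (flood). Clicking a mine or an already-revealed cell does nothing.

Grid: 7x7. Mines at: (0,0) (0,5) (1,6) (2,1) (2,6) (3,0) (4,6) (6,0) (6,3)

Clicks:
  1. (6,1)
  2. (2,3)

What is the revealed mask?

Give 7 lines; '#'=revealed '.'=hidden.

Click 1 (6,1) count=1: revealed 1 new [(6,1)] -> total=1
Click 2 (2,3) count=0: revealed 28 new [(0,1) (0,2) (0,3) (0,4) (1,1) (1,2) (1,3) (1,4) (1,5) (2,2) (2,3) (2,4) (2,5) (3,1) (3,2) (3,3) (3,4) (3,5) (4,1) (4,2) (4,3) (4,4) (4,5) (5,1) (5,2) (5,3) (5,4) (5,5)] -> total=29

Answer: .####..
.#####.
..####.
.#####.
.#####.
.#####.
.#.....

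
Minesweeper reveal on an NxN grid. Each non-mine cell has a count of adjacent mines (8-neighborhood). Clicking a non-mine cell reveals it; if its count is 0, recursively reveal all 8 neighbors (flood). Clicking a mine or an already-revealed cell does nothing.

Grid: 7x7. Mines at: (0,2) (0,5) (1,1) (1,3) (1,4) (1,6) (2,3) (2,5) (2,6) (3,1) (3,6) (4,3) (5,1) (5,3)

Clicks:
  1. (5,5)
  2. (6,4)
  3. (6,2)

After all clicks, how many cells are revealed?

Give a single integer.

Click 1 (5,5) count=0: revealed 9 new [(4,4) (4,5) (4,6) (5,4) (5,5) (5,6) (6,4) (6,5) (6,6)] -> total=9
Click 2 (6,4) count=1: revealed 0 new [(none)] -> total=9
Click 3 (6,2) count=2: revealed 1 new [(6,2)] -> total=10

Answer: 10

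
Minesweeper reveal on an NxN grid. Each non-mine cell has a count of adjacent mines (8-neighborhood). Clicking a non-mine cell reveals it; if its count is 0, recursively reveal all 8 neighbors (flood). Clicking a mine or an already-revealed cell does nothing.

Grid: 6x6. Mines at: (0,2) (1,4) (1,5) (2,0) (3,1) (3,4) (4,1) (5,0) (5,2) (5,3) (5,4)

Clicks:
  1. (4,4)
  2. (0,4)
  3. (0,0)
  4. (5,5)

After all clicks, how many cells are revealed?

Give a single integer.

Click 1 (4,4) count=3: revealed 1 new [(4,4)] -> total=1
Click 2 (0,4) count=2: revealed 1 new [(0,4)] -> total=2
Click 3 (0,0) count=0: revealed 4 new [(0,0) (0,1) (1,0) (1,1)] -> total=6
Click 4 (5,5) count=1: revealed 1 new [(5,5)] -> total=7

Answer: 7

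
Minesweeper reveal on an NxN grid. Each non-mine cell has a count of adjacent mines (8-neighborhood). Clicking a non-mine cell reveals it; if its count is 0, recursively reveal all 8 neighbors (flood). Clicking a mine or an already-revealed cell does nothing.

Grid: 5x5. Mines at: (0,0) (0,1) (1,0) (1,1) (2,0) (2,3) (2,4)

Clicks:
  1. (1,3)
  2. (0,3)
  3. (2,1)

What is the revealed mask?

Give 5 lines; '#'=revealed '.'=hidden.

Answer: ..###
..###
.#...
.....
.....

Derivation:
Click 1 (1,3) count=2: revealed 1 new [(1,3)] -> total=1
Click 2 (0,3) count=0: revealed 5 new [(0,2) (0,3) (0,4) (1,2) (1,4)] -> total=6
Click 3 (2,1) count=3: revealed 1 new [(2,1)] -> total=7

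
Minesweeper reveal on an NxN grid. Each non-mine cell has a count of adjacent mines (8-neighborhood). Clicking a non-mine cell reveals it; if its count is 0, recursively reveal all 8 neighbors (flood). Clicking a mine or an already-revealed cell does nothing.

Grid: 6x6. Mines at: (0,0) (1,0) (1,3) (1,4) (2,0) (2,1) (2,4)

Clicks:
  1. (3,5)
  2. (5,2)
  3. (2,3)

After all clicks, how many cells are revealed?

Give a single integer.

Click 1 (3,5) count=1: revealed 1 new [(3,5)] -> total=1
Click 2 (5,2) count=0: revealed 17 new [(3,0) (3,1) (3,2) (3,3) (3,4) (4,0) (4,1) (4,2) (4,3) (4,4) (4,5) (5,0) (5,1) (5,2) (5,3) (5,4) (5,5)] -> total=18
Click 3 (2,3) count=3: revealed 1 new [(2,3)] -> total=19

Answer: 19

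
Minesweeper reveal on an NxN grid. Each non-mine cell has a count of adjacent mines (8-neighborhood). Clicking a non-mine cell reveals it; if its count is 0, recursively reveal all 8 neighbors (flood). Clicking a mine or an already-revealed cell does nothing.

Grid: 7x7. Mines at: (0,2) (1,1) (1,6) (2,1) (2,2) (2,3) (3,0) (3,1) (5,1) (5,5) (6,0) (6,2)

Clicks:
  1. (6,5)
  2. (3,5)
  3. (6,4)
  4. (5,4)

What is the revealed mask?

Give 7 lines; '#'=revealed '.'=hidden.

Click 1 (6,5) count=1: revealed 1 new [(6,5)] -> total=1
Click 2 (3,5) count=0: revealed 9 new [(2,4) (2,5) (2,6) (3,4) (3,5) (3,6) (4,4) (4,5) (4,6)] -> total=10
Click 3 (6,4) count=1: revealed 1 new [(6,4)] -> total=11
Click 4 (5,4) count=1: revealed 1 new [(5,4)] -> total=12

Answer: .......
.......
....###
....###
....###
....#..
....##.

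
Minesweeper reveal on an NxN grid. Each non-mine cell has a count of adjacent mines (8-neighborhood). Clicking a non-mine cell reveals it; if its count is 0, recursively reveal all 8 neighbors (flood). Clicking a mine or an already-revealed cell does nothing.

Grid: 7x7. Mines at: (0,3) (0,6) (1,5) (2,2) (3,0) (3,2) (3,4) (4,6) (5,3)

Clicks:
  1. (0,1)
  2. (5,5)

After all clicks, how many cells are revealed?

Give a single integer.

Answer: 9

Derivation:
Click 1 (0,1) count=0: revealed 8 new [(0,0) (0,1) (0,2) (1,0) (1,1) (1,2) (2,0) (2,1)] -> total=8
Click 2 (5,5) count=1: revealed 1 new [(5,5)] -> total=9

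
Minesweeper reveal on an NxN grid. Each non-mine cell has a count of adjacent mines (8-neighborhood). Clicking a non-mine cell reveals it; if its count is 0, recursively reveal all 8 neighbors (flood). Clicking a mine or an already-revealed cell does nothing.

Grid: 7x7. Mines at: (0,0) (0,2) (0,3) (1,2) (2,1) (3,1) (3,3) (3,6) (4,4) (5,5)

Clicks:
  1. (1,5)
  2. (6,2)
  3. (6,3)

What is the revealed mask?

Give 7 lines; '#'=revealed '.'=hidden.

Click 1 (1,5) count=0: revealed 9 new [(0,4) (0,5) (0,6) (1,4) (1,5) (1,6) (2,4) (2,5) (2,6)] -> total=9
Click 2 (6,2) count=0: revealed 14 new [(4,0) (4,1) (4,2) (4,3) (5,0) (5,1) (5,2) (5,3) (5,4) (6,0) (6,1) (6,2) (6,3) (6,4)] -> total=23
Click 3 (6,3) count=0: revealed 0 new [(none)] -> total=23

Answer: ....###
....###
....###
.......
####...
#####..
#####..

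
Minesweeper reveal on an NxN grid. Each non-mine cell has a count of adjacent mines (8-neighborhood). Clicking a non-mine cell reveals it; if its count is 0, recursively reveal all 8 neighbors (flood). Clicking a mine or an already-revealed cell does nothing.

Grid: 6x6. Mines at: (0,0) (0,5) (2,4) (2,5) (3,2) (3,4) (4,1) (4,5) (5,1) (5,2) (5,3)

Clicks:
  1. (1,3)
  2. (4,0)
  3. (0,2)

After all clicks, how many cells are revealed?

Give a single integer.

Answer: 12

Derivation:
Click 1 (1,3) count=1: revealed 1 new [(1,3)] -> total=1
Click 2 (4,0) count=2: revealed 1 new [(4,0)] -> total=2
Click 3 (0,2) count=0: revealed 10 new [(0,1) (0,2) (0,3) (0,4) (1,1) (1,2) (1,4) (2,1) (2,2) (2,3)] -> total=12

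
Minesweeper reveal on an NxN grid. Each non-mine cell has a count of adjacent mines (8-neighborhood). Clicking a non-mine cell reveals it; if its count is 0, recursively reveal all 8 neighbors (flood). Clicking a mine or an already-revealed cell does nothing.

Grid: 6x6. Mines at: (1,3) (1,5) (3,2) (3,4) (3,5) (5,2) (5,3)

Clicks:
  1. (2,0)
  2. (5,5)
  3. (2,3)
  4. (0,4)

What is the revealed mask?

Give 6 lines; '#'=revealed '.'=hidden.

Answer: ###.#.
###...
####..
##....
##..##
##..##

Derivation:
Click 1 (2,0) count=0: revealed 15 new [(0,0) (0,1) (0,2) (1,0) (1,1) (1,2) (2,0) (2,1) (2,2) (3,0) (3,1) (4,0) (4,1) (5,0) (5,1)] -> total=15
Click 2 (5,5) count=0: revealed 4 new [(4,4) (4,5) (5,4) (5,5)] -> total=19
Click 3 (2,3) count=3: revealed 1 new [(2,3)] -> total=20
Click 4 (0,4) count=2: revealed 1 new [(0,4)] -> total=21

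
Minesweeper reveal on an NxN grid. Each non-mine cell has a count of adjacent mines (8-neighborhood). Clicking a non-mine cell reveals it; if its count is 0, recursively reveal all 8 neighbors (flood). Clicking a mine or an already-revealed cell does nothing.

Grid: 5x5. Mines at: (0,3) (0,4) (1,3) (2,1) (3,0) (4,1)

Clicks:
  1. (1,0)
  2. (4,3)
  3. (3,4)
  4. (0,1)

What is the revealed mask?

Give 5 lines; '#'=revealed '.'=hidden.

Click 1 (1,0) count=1: revealed 1 new [(1,0)] -> total=1
Click 2 (4,3) count=0: revealed 9 new [(2,2) (2,3) (2,4) (3,2) (3,3) (3,4) (4,2) (4,3) (4,4)] -> total=10
Click 3 (3,4) count=0: revealed 0 new [(none)] -> total=10
Click 4 (0,1) count=0: revealed 5 new [(0,0) (0,1) (0,2) (1,1) (1,2)] -> total=15

Answer: ###..
###..
..###
..###
..###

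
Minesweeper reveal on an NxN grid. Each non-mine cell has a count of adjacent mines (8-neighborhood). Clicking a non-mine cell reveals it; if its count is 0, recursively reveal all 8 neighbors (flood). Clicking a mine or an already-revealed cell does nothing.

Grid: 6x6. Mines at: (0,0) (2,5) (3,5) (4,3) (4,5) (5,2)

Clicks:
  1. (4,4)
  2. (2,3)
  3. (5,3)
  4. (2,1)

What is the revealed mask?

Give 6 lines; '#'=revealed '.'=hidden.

Click 1 (4,4) count=3: revealed 1 new [(4,4)] -> total=1
Click 2 (2,3) count=0: revealed 26 new [(0,1) (0,2) (0,3) (0,4) (0,5) (1,0) (1,1) (1,2) (1,3) (1,4) (1,5) (2,0) (2,1) (2,2) (2,3) (2,4) (3,0) (3,1) (3,2) (3,3) (3,4) (4,0) (4,1) (4,2) (5,0) (5,1)] -> total=27
Click 3 (5,3) count=2: revealed 1 new [(5,3)] -> total=28
Click 4 (2,1) count=0: revealed 0 new [(none)] -> total=28

Answer: .#####
######
#####.
#####.
###.#.
##.#..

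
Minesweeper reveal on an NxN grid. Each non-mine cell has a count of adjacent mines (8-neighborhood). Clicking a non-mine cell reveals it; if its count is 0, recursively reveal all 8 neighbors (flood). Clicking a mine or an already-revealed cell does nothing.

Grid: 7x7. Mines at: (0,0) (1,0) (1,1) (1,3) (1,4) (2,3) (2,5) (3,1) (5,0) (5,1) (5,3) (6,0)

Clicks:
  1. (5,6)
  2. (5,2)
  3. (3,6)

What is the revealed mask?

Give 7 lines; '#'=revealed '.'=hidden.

Answer: .......
.......
.......
....###
....###
..#.###
....###

Derivation:
Click 1 (5,6) count=0: revealed 12 new [(3,4) (3,5) (3,6) (4,4) (4,5) (4,6) (5,4) (5,5) (5,6) (6,4) (6,5) (6,6)] -> total=12
Click 2 (5,2) count=2: revealed 1 new [(5,2)] -> total=13
Click 3 (3,6) count=1: revealed 0 new [(none)] -> total=13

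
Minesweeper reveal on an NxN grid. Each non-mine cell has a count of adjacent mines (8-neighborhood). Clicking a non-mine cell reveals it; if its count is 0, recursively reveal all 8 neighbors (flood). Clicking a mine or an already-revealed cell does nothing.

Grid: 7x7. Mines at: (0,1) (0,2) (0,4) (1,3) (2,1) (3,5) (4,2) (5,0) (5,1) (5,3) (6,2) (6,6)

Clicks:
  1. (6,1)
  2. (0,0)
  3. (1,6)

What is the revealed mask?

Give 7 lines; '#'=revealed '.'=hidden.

Click 1 (6,1) count=3: revealed 1 new [(6,1)] -> total=1
Click 2 (0,0) count=1: revealed 1 new [(0,0)] -> total=2
Click 3 (1,6) count=0: revealed 6 new [(0,5) (0,6) (1,5) (1,6) (2,5) (2,6)] -> total=8

Answer: #....##
.....##
.....##
.......
.......
.......
.#.....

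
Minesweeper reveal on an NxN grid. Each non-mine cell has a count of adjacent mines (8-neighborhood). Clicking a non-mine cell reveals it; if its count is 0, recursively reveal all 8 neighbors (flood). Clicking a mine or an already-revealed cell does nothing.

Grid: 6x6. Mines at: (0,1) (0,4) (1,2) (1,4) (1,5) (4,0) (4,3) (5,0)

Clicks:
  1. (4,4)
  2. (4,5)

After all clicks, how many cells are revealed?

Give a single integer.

Answer: 8

Derivation:
Click 1 (4,4) count=1: revealed 1 new [(4,4)] -> total=1
Click 2 (4,5) count=0: revealed 7 new [(2,4) (2,5) (3,4) (3,5) (4,5) (5,4) (5,5)] -> total=8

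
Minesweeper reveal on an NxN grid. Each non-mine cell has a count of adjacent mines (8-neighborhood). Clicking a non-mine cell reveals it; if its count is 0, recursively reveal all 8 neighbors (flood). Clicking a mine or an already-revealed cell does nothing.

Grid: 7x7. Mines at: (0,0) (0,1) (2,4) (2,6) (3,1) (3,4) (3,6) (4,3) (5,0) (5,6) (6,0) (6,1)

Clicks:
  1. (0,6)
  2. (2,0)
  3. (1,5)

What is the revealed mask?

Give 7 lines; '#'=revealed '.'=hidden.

Answer: ..#####
..#####
#......
.......
.......
.......
.......

Derivation:
Click 1 (0,6) count=0: revealed 10 new [(0,2) (0,3) (0,4) (0,5) (0,6) (1,2) (1,3) (1,4) (1,5) (1,6)] -> total=10
Click 2 (2,0) count=1: revealed 1 new [(2,0)] -> total=11
Click 3 (1,5) count=2: revealed 0 new [(none)] -> total=11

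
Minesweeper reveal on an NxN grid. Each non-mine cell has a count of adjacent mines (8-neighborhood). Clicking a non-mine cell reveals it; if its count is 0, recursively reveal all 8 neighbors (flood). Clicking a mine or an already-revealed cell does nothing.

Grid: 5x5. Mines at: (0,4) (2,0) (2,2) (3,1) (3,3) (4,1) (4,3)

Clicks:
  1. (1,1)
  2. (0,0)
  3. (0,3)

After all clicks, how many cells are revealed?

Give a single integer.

Click 1 (1,1) count=2: revealed 1 new [(1,1)] -> total=1
Click 2 (0,0) count=0: revealed 7 new [(0,0) (0,1) (0,2) (0,3) (1,0) (1,2) (1,3)] -> total=8
Click 3 (0,3) count=1: revealed 0 new [(none)] -> total=8

Answer: 8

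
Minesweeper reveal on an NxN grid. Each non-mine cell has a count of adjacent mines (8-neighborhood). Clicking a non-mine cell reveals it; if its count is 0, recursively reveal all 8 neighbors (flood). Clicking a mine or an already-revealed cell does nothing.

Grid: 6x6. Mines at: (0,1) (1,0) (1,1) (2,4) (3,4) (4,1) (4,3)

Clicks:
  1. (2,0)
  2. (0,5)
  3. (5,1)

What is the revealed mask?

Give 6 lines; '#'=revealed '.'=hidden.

Answer: ..####
..####
#.....
......
......
.#....

Derivation:
Click 1 (2,0) count=2: revealed 1 new [(2,0)] -> total=1
Click 2 (0,5) count=0: revealed 8 new [(0,2) (0,3) (0,4) (0,5) (1,2) (1,3) (1,4) (1,5)] -> total=9
Click 3 (5,1) count=1: revealed 1 new [(5,1)] -> total=10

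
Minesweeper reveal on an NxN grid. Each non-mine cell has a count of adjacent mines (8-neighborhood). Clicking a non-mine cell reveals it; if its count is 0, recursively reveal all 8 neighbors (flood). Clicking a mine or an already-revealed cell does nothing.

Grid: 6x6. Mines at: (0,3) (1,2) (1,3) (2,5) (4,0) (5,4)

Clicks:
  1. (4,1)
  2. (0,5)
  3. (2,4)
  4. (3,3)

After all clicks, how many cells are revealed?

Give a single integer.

Answer: 19

Derivation:
Click 1 (4,1) count=1: revealed 1 new [(4,1)] -> total=1
Click 2 (0,5) count=0: revealed 4 new [(0,4) (0,5) (1,4) (1,5)] -> total=5
Click 3 (2,4) count=2: revealed 1 new [(2,4)] -> total=6
Click 4 (3,3) count=0: revealed 13 new [(2,1) (2,2) (2,3) (3,1) (3,2) (3,3) (3,4) (4,2) (4,3) (4,4) (5,1) (5,2) (5,3)] -> total=19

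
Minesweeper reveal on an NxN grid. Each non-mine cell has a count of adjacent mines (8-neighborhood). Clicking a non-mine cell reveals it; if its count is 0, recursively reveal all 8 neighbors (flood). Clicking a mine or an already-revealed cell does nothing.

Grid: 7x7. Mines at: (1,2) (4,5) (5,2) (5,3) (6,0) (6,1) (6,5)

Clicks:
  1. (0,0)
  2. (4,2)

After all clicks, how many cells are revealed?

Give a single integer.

Click 1 (0,0) count=0: revealed 33 new [(0,0) (0,1) (0,3) (0,4) (0,5) (0,6) (1,0) (1,1) (1,3) (1,4) (1,5) (1,6) (2,0) (2,1) (2,2) (2,3) (2,4) (2,5) (2,6) (3,0) (3,1) (3,2) (3,3) (3,4) (3,5) (3,6) (4,0) (4,1) (4,2) (4,3) (4,4) (5,0) (5,1)] -> total=33
Click 2 (4,2) count=2: revealed 0 new [(none)] -> total=33

Answer: 33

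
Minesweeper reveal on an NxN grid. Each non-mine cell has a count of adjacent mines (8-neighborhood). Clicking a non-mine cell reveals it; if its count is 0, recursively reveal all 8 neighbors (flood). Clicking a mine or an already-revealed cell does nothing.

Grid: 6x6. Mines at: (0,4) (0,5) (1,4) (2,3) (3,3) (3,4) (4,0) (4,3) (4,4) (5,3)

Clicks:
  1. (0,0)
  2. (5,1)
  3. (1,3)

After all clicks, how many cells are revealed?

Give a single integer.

Click 1 (0,0) count=0: revealed 14 new [(0,0) (0,1) (0,2) (0,3) (1,0) (1,1) (1,2) (1,3) (2,0) (2,1) (2,2) (3,0) (3,1) (3,2)] -> total=14
Click 2 (5,1) count=1: revealed 1 new [(5,1)] -> total=15
Click 3 (1,3) count=3: revealed 0 new [(none)] -> total=15

Answer: 15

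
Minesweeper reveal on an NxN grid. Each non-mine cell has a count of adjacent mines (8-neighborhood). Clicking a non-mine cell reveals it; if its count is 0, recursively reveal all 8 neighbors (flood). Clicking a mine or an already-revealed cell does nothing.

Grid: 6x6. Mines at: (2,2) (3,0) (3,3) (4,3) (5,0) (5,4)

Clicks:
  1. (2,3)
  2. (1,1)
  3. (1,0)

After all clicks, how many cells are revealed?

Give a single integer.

Click 1 (2,3) count=2: revealed 1 new [(2,3)] -> total=1
Click 2 (1,1) count=1: revealed 1 new [(1,1)] -> total=2
Click 3 (1,0) count=0: revealed 19 new [(0,0) (0,1) (0,2) (0,3) (0,4) (0,5) (1,0) (1,2) (1,3) (1,4) (1,5) (2,0) (2,1) (2,4) (2,5) (3,4) (3,5) (4,4) (4,5)] -> total=21

Answer: 21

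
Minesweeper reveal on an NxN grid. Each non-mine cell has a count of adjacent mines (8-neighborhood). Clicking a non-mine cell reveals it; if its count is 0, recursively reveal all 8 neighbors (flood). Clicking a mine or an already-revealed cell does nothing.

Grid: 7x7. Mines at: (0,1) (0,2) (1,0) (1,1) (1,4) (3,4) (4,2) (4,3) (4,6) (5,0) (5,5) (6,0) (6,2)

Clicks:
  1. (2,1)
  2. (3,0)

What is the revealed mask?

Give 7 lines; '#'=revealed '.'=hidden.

Click 1 (2,1) count=2: revealed 1 new [(2,1)] -> total=1
Click 2 (3,0) count=0: revealed 5 new [(2,0) (3,0) (3,1) (4,0) (4,1)] -> total=6

Answer: .......
.......
##.....
##.....
##.....
.......
.......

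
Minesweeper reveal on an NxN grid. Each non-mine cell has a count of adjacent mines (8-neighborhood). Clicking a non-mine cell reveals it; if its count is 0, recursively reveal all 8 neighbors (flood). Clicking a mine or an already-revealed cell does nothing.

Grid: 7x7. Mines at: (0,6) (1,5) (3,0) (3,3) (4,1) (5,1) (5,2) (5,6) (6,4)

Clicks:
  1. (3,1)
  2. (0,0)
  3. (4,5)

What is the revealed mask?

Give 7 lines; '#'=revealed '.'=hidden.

Click 1 (3,1) count=2: revealed 1 new [(3,1)] -> total=1
Click 2 (0,0) count=0: revealed 15 new [(0,0) (0,1) (0,2) (0,3) (0,4) (1,0) (1,1) (1,2) (1,3) (1,4) (2,0) (2,1) (2,2) (2,3) (2,4)] -> total=16
Click 3 (4,5) count=1: revealed 1 new [(4,5)] -> total=17

Answer: #####..
#####..
#####..
.#.....
.....#.
.......
.......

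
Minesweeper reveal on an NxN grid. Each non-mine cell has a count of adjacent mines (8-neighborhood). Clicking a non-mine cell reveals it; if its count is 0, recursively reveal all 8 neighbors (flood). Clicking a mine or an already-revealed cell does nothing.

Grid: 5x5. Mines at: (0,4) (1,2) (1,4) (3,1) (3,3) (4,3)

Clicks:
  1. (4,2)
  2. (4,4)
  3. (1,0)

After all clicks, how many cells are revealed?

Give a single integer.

Answer: 8

Derivation:
Click 1 (4,2) count=3: revealed 1 new [(4,2)] -> total=1
Click 2 (4,4) count=2: revealed 1 new [(4,4)] -> total=2
Click 3 (1,0) count=0: revealed 6 new [(0,0) (0,1) (1,0) (1,1) (2,0) (2,1)] -> total=8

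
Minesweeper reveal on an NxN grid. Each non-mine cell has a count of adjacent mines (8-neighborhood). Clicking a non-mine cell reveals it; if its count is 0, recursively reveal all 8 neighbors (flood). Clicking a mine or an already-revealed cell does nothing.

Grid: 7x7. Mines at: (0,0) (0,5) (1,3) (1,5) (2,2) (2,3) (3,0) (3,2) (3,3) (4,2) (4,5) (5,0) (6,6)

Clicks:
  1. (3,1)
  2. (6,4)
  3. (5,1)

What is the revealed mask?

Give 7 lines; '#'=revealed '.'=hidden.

Answer: .......
.......
.......
.#.....
.......
.#####.
.#####.

Derivation:
Click 1 (3,1) count=4: revealed 1 new [(3,1)] -> total=1
Click 2 (6,4) count=0: revealed 10 new [(5,1) (5,2) (5,3) (5,4) (5,5) (6,1) (6,2) (6,3) (6,4) (6,5)] -> total=11
Click 3 (5,1) count=2: revealed 0 new [(none)] -> total=11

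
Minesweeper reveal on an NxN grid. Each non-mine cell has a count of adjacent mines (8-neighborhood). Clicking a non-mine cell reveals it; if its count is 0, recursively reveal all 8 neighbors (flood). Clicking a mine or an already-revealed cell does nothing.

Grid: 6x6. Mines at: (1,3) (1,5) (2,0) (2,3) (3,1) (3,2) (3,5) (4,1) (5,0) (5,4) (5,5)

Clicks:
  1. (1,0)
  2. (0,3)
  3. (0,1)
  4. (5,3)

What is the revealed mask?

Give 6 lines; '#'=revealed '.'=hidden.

Answer: ####..
###...
......
......
......
...#..

Derivation:
Click 1 (1,0) count=1: revealed 1 new [(1,0)] -> total=1
Click 2 (0,3) count=1: revealed 1 new [(0,3)] -> total=2
Click 3 (0,1) count=0: revealed 5 new [(0,0) (0,1) (0,2) (1,1) (1,2)] -> total=7
Click 4 (5,3) count=1: revealed 1 new [(5,3)] -> total=8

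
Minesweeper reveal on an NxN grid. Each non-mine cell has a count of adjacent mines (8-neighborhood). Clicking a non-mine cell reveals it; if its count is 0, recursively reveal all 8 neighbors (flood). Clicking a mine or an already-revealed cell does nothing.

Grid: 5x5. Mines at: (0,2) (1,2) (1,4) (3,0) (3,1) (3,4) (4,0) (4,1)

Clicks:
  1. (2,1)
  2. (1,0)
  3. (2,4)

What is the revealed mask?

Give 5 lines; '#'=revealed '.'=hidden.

Answer: ##...
##...
##..#
.....
.....

Derivation:
Click 1 (2,1) count=3: revealed 1 new [(2,1)] -> total=1
Click 2 (1,0) count=0: revealed 5 new [(0,0) (0,1) (1,0) (1,1) (2,0)] -> total=6
Click 3 (2,4) count=2: revealed 1 new [(2,4)] -> total=7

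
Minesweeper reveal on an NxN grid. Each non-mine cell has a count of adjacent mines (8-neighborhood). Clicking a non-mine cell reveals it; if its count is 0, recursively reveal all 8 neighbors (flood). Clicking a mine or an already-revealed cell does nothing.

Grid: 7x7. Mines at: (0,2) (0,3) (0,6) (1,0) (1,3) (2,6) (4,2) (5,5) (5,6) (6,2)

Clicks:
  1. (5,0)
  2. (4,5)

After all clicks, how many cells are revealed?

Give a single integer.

Answer: 11

Derivation:
Click 1 (5,0) count=0: revealed 10 new [(2,0) (2,1) (3,0) (3,1) (4,0) (4,1) (5,0) (5,1) (6,0) (6,1)] -> total=10
Click 2 (4,5) count=2: revealed 1 new [(4,5)] -> total=11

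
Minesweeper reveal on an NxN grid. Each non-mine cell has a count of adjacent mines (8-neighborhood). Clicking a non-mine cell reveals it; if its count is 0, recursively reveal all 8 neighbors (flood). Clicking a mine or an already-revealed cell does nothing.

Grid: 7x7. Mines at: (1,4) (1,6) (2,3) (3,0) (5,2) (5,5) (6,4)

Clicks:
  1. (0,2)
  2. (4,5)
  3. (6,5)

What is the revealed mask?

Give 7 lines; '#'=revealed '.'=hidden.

Click 1 (0,2) count=0: revealed 11 new [(0,0) (0,1) (0,2) (0,3) (1,0) (1,1) (1,2) (1,3) (2,0) (2,1) (2,2)] -> total=11
Click 2 (4,5) count=1: revealed 1 new [(4,5)] -> total=12
Click 3 (6,5) count=2: revealed 1 new [(6,5)] -> total=13

Answer: ####...
####...
###....
.......
.....#.
.......
.....#.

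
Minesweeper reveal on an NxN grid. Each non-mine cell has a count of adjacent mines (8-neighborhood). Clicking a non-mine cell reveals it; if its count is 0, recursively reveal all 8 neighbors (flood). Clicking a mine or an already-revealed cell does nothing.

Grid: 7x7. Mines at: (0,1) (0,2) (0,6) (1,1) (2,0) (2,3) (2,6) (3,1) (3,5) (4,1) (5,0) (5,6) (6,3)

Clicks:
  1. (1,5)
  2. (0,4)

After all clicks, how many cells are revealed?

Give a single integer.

Click 1 (1,5) count=2: revealed 1 new [(1,5)] -> total=1
Click 2 (0,4) count=0: revealed 5 new [(0,3) (0,4) (0,5) (1,3) (1,4)] -> total=6

Answer: 6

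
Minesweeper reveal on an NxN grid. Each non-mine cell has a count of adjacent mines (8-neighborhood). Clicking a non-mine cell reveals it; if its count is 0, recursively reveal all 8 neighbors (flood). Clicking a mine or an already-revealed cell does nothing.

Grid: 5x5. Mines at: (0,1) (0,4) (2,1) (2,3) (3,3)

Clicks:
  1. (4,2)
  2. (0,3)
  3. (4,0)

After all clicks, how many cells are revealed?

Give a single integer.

Click 1 (4,2) count=1: revealed 1 new [(4,2)] -> total=1
Click 2 (0,3) count=1: revealed 1 new [(0,3)] -> total=2
Click 3 (4,0) count=0: revealed 5 new [(3,0) (3,1) (3,2) (4,0) (4,1)] -> total=7

Answer: 7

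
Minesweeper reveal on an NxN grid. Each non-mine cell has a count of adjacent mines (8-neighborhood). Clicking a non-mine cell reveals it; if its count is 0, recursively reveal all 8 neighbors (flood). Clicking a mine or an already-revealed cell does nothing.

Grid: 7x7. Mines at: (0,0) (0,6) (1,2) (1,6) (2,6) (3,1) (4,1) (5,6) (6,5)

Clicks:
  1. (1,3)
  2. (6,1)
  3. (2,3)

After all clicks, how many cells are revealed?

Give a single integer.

Answer: 29

Derivation:
Click 1 (1,3) count=1: revealed 1 new [(1,3)] -> total=1
Click 2 (6,1) count=0: revealed 28 new [(0,3) (0,4) (0,5) (1,4) (1,5) (2,2) (2,3) (2,4) (2,5) (3,2) (3,3) (3,4) (3,5) (4,2) (4,3) (4,4) (4,5) (5,0) (5,1) (5,2) (5,3) (5,4) (5,5) (6,0) (6,1) (6,2) (6,3) (6,4)] -> total=29
Click 3 (2,3) count=1: revealed 0 new [(none)] -> total=29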